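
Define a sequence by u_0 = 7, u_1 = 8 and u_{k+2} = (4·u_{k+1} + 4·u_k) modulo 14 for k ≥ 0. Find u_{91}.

8

We have u_0 = 7; u_1 = 8; u_2 = 4; u_3 = 6; u_4 = 12; u_5 = 2; u_6 = 0; u_7 = 8; u_8 = 4.
Since (u_7, u_8) = (u_1, u_2) = (8, 4) (two consecutive terms determine the rest), the sequence is eventually periodic: after a pre-period of length 1 it cycles with period 6.
For k ≥ 1, u_k depends only on (k - 1) mod 6. (91 - 1) mod 6 = 0, so u_{91} = u_1 = 8.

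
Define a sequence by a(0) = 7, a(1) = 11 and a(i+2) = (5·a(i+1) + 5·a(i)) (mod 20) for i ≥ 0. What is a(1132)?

a(0) = 7; a(1) = 11; a(2) = 10; a(3) = 5; a(4) = 15; a(5) = 0; a(6) = 15; a(7) = 15; a(8) = 10; a(9) = 5.
Since (a(8), a(9)) = (a(2), a(3)) = (10, 5) (two consecutive terms determine the rest), the sequence is eventually periodic: after a pre-period of length 2 it cycles with period 6.
For i ≥ 2, a(i) depends only on (i - 2) mod 6. (1132 - 2) mod 6 = 2, so a(1132) = a(4) = 15.

15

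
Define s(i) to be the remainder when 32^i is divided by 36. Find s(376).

4

Computing terms: s(0) = 1,  s(1) = 32,  s(2) = 16,  s(3) = 8,  s(4) = 4,  s(5) = 20,  s(6) = 28,  s(7) = 32.
Since s(7) = s(1) = 32, the sequence is eventually periodic: after a pre-period of length 1 it cycles with period 6.
For i ≥ 1, s(i) depends only on (i - 1) mod 6. (376 - 1) mod 6 = 3, so s(376) = s(4) = 4.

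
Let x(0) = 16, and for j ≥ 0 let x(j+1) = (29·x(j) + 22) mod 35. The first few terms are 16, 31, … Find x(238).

16

Computing terms: x(0) = 16; x(1) = 31; x(2) = 11; x(3) = 26; x(4) = 6; x(5) = 21; x(6) = 1; x(7) = 16.
The sequence repeats with period 7.
(238 - 0) mod 7 = 0, so x(238) = x(0) = 16.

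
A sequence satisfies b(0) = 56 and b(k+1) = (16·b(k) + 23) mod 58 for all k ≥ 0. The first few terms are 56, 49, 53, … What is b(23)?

53

Listing terms: b(0) = 56,  b(1) = 49,  b(2) = 53,  b(3) = 1,  b(4) = 39,  b(5) = 9,  b(6) = 51,  b(7) = 27,  b(8) = 49.
Since b(8) = b(1) = 49, the sequence is eventually periodic: after a pre-period of length 1 it cycles with period 7.
For k ≥ 1, b(k) depends only on (k - 1) mod 7. (23 - 1) mod 7 = 1, so b(23) = b(2) = 53.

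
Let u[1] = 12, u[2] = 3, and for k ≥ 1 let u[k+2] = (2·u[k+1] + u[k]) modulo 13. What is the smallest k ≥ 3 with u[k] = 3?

Computing terms: u[1] = 12; u[2] = 3; u[3] = 5; u[4] = 0; u[5] = 5; u[6] = 10; u[7] = 12; u[8] = 8; u[9] = 2; u[10] = 12; u[11] = 0; u[12] = 12; u[13] = 11; u[14] = 8; u[15] = 1; u[16] = 10; u[17] = 8; u[18] = 0; u[19] = 8; u[20] = 3; u[21] = 1; u[22] = 5; u[23] = 11; u[24] = 1; u[25] = 0; u[26] = 1; u[27] = 2; u[28] = 5; u[29] = 12; u[30] = 3.
The sequence repeats with period 28.
The value 3 first appears (with k ≥ 3) at u[20].

20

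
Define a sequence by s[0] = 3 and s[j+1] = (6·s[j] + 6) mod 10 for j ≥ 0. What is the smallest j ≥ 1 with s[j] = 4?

1

Listing terms: s[0] = 3, s[1] = 4, s[2] = 0, s[3] = 6, s[4] = 2, s[5] = 8, s[6] = 4.
Since s[6] = s[1] = 4, the sequence is eventually periodic: after a pre-period of length 1 it cycles with period 5.
The value 4 first appears (with j ≥ 1) at s[1].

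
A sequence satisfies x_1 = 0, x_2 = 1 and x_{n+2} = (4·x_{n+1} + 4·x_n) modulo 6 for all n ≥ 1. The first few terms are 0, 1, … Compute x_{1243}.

4

Computing terms: x_1 = 0, x_2 = 1, x_3 = 4, x_4 = 2, x_5 = 0, x_6 = 2, x_7 = 2, x_8 = 4, x_9 = 0, x_{10} = 4, x_{11} = 4, x_{12} = 2.
Since (x_{11}, x_{12}) = (x_3, x_4) = (4, 2) (two consecutive terms determine the rest), the sequence is eventually periodic: after a pre-period of length 2 it cycles with period 8.
For n ≥ 3, x_n depends only on (n - 3) mod 8. (1243 - 3) mod 8 = 0, so x_{1243} = x_3 = 4.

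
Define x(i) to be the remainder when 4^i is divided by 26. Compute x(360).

14

We have x(1) = 4, x(2) = 16, x(3) = 12, x(4) = 22, x(5) = 10, x(6) = 14, x(7) = 4.
The sequence repeats with period 6.
(360 - 1) mod 6 = 5, so x(360) = x(6) = 14.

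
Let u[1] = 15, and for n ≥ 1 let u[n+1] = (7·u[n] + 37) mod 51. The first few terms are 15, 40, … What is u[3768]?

41

We have u[1] = 15,  u[2] = 40,  u[3] = 11,  u[4] = 12,  u[5] = 19,  u[6] = 17,  u[7] = 3,  u[8] = 7,  u[9] = 35,  u[10] = 27,  u[11] = 22,  u[12] = 38,  u[13] = 48,  u[14] = 16,  u[15] = 47,  u[16] = 9,  u[17] = 49,  u[18] = 23,  u[19] = 45,  u[20] = 46,  u[21] = 2,  u[22] = 0,  u[23] = 37,  u[24] = 41,  u[25] = 18,  u[26] = 10,  u[27] = 5,  u[28] = 21,  u[29] = 31,  u[30] = 50,  u[31] = 30,  u[32] = 43,  u[33] = 32,  u[34] = 6,  u[35] = 28,  u[36] = 29,  u[37] = 36,  u[38] = 34,  u[39] = 20,  u[40] = 24,  u[41] = 1,  u[42] = 44,  u[43] = 39,  u[44] = 4,  u[45] = 14,  u[46] = 33,  u[47] = 13,  u[48] = 26,  u[49] = 15.
Since u[49] = u[1] = 15, the sequence is periodic with period 48.
So u[3768] = u[1 + ((3768-1) mod 48)] = u[24] = 41.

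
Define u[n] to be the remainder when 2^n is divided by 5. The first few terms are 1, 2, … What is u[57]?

We have u[0] = 1; u[1] = 2; u[2] = 4; u[3] = 3; u[4] = 1.
Since u[4] = u[0] = 1, the sequence is periodic with period 4.
So u[57] = u[0 + ((57-0) mod 4)] = u[1] = 2.

2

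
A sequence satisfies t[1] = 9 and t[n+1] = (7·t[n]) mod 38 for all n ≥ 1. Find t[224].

t[1] = 9,  t[2] = 25,  t[3] = 23,  t[4] = 9.
The sequence repeats with period 3.
So t[224] = t[1 + ((224-1) mod 3)] = t[2] = 25.

25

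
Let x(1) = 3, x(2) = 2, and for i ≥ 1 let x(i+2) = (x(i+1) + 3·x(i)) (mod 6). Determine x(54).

5

Computing terms: x(1) = 3, x(2) = 2, x(3) = 5, x(4) = 5, x(5) = 2, x(6) = 5.
Since (x(5), x(6)) = (x(2), x(3)) = (2, 5) (two consecutive terms determine the rest), the sequence is eventually periodic: after a pre-period of length 1 it cycles with period 3.
For i ≥ 2, x(i) depends only on (i - 2) mod 3. (54 - 2) mod 3 = 1, so x(54) = x(3) = 5.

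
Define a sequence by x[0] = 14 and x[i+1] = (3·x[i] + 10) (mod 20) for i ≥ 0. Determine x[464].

Listing terms: x[0] = 14,  x[1] = 12,  x[2] = 6,  x[3] = 8,  x[4] = 14.
The sequence repeats with period 4.
So x[464] = x[0 + ((464-0) mod 4)] = x[0] = 14.

14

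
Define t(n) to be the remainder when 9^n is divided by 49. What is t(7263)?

8

Computing terms: t(0) = 1; t(1) = 9; t(2) = 32; t(3) = 43; t(4) = 44; t(5) = 4; t(6) = 36; t(7) = 30; t(8) = 25; t(9) = 29; t(10) = 16; t(11) = 46; t(12) = 22; t(13) = 2; t(14) = 18; t(15) = 15; t(16) = 37; t(17) = 39; t(18) = 8; t(19) = 23; t(20) = 11; t(21) = 1.
The sequence repeats with period 21.
(7263 - 0) mod 21 = 18, so t(7263) = t(18) = 8.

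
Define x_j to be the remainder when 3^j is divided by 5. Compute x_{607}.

2

Listing terms: x_0 = 1,  x_1 = 3,  x_2 = 4,  x_3 = 2,  x_4 = 1.
Since x_4 = x_0 = 1, the sequence is periodic with period 4.
So x_{607} = x_{0 + ((607-0) mod 4)} = x_3 = 2.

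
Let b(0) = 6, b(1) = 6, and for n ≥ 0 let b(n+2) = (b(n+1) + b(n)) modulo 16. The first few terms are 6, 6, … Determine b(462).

b(0) = 6, b(1) = 6, b(2) = 12, b(3) = 2, b(4) = 14, b(5) = 0, b(6) = 14, b(7) = 14, b(8) = 12, b(9) = 10, b(10) = 6, b(11) = 0, b(12) = 6, b(13) = 6.
Since (b(12), b(13)) = (b(0), b(1)) = (6, 6) (two consecutive terms determine the rest), the sequence is periodic with period 12.
(462 - 0) mod 12 = 6, so b(462) = b(6) = 14.

14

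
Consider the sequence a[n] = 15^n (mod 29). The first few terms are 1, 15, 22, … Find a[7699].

2

a[0] = 1, a[1] = 15, a[2] = 22, a[3] = 11, a[4] = 20, a[5] = 10, a[6] = 5, a[7] = 17, a[8] = 23, a[9] = 26, a[10] = 13, a[11] = 21, a[12] = 25, a[13] = 27, a[14] = 28, a[15] = 14, a[16] = 7, a[17] = 18, a[18] = 9, a[19] = 19, a[20] = 24, a[21] = 12, a[22] = 6, a[23] = 3, a[24] = 16, a[25] = 8, a[26] = 4, a[27] = 2, a[28] = 1.
Since a[28] = a[0] = 1, the sequence is periodic with period 28.
So a[7699] = a[0 + ((7699-0) mod 28)] = a[27] = 2.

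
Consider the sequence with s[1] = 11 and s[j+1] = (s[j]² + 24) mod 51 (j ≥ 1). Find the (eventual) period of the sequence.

s[1] = 11,  s[2] = 43,  s[3] = 37,  s[4] = 16,  s[5] = 25,  s[6] = 37.
Since s[6] = s[3] = 37, the sequence is eventually periodic: after a pre-period of length 2 it cycles with period 3.

3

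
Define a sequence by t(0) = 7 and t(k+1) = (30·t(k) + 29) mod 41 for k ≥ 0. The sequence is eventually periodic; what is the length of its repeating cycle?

Listing terms: t(0) = 7, t(1) = 34, t(2) = 24, t(3) = 11, t(4) = 31, t(5) = 16, t(6) = 17, t(7) = 6, t(8) = 4, t(9) = 26, t(10) = 30, t(11) = 27, t(12) = 19, t(13) = 25, t(14) = 0, t(15) = 29, t(16) = 38, t(17) = 21, t(18) = 3, t(19) = 37, t(20) = 32, t(21) = 5, t(22) = 15, t(23) = 28, t(24) = 8, t(25) = 23, t(26) = 22, t(27) = 33, t(28) = 35, t(29) = 13, t(30) = 9, t(31) = 12, t(32) = 20, t(33) = 14, t(34) = 39, t(35) = 10, t(36) = 1, t(37) = 18, t(38) = 36, t(39) = 2, t(40) = 7.
The sequence repeats with period 40.

40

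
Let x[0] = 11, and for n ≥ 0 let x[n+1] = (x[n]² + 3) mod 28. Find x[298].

19

We have x[0] = 11, x[1] = 12, x[2] = 7, x[3] = 24, x[4] = 19, x[5] = 0, x[6] = 3, x[7] = 12.
Since x[7] = x[1] = 12, the sequence is eventually periodic: after a pre-period of length 1 it cycles with period 6.
For n ≥ 1, x[n] depends only on (n - 1) mod 6. (298 - 1) mod 6 = 3, so x[298] = x[4] = 19.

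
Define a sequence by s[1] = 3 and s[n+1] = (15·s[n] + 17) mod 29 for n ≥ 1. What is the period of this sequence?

28

s[1] = 3, s[2] = 4, s[3] = 19, s[4] = 12, s[5] = 23, s[6] = 14, s[7] = 24, s[8] = 0, s[9] = 17, s[10] = 11, s[11] = 8, s[12] = 21, s[13] = 13, s[14] = 9, s[15] = 7, s[16] = 6, s[17] = 20, s[18] = 27, s[19] = 16, s[20] = 25, s[21] = 15, s[22] = 10, s[23] = 22, s[24] = 28, s[25] = 2, s[26] = 18, s[27] = 26, s[28] = 1, s[29] = 3.
Since s[29] = s[1] = 3, the sequence is periodic with period 28.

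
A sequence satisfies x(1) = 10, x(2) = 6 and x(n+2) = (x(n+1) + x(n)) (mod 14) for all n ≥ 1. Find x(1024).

10

Computing terms: x(1) = 10,  x(2) = 6,  x(3) = 2,  x(4) = 8,  x(5) = 10,  x(6) = 4,  x(7) = 0,  x(8) = 4,  x(9) = 4,  x(10) = 8,  x(11) = 12,  x(12) = 6,  x(13) = 4,  x(14) = 10,  x(15) = 0,  x(16) = 10,  x(17) = 10,  x(18) = 6.
Since (x(17), x(18)) = (x(1), x(2)) = (10, 6) (two consecutive terms determine the rest), the sequence is periodic with period 16.
So x(1024) = x(1 + ((1024-1) mod 16)) = x(16) = 10.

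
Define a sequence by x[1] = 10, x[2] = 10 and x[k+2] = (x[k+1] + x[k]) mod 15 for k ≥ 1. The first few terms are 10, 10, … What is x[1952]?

We have x[1] = 10; x[2] = 10; x[3] = 5; x[4] = 0; x[5] = 5; x[6] = 5; x[7] = 10; x[8] = 0; x[9] = 10; x[10] = 10.
Since (x[9], x[10]) = (x[1], x[2]) = (10, 10) (two consecutive terms determine the rest), the sequence is periodic with period 8.
(1952 - 1) mod 8 = 7, so x[1952] = x[8] = 0.

0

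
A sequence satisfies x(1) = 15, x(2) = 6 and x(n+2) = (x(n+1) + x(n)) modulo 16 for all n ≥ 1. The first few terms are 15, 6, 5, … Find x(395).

8

x(1) = 15, x(2) = 6, x(3) = 5, x(4) = 11, x(5) = 0, x(6) = 11, x(7) = 11, x(8) = 6, x(9) = 1, x(10) = 7, x(11) = 8, x(12) = 15, x(13) = 7, x(14) = 6, x(15) = 13, x(16) = 3, x(17) = 0, x(18) = 3, x(19) = 3, x(20) = 6, x(21) = 9, x(22) = 15, x(23) = 8, x(24) = 7, x(25) = 15, x(26) = 6.
Since (x(25), x(26)) = (x(1), x(2)) = (15, 6) (two consecutive terms determine the rest), the sequence is periodic with period 24.
So x(395) = x(1 + ((395-1) mod 24)) = x(11) = 8.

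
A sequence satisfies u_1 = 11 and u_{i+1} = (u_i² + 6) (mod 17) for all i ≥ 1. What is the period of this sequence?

Listing terms: u_1 = 11,  u_2 = 8,  u_3 = 2,  u_4 = 10,  u_5 = 4,  u_6 = 5,  u_7 = 14,  u_8 = 15,  u_9 = 10.
Since u_9 = u_4 = 10, the sequence is eventually periodic: after a pre-period of length 3 it cycles with period 5.

5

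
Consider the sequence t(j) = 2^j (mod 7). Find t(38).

We have t(1) = 2, t(2) = 4, t(3) = 1, t(4) = 2.
Since t(4) = t(1) = 2, the sequence is periodic with period 3.
(38 - 1) mod 3 = 1, so t(38) = t(2) = 4.

4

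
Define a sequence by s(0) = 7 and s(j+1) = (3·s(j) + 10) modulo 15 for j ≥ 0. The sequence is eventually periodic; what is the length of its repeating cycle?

We have s(0) = 7, s(1) = 1, s(2) = 13, s(3) = 4, s(4) = 7.
Since s(4) = s(0) = 7, the sequence is periodic with period 4.

4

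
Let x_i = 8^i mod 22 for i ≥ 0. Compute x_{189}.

We have x_0 = 1,  x_1 = 8,  x_2 = 20,  x_3 = 6,  x_4 = 4,  x_5 = 10,  x_6 = 14,  x_7 = 2,  x_8 = 16,  x_9 = 18,  x_{10} = 12,  x_{11} = 8.
Since x_{11} = x_1 = 8, the sequence is eventually periodic: after a pre-period of length 1 it cycles with period 10.
For i ≥ 1, x_i depends only on (i - 1) mod 10. (189 - 1) mod 10 = 8, so x_{189} = x_9 = 18.

18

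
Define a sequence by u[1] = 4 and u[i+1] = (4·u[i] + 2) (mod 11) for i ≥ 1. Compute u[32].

7

u[1] = 4; u[2] = 7; u[3] = 8; u[4] = 1; u[5] = 6; u[6] = 4.
The sequence repeats with period 5.
(32 - 1) mod 5 = 1, so u[32] = u[2] = 7.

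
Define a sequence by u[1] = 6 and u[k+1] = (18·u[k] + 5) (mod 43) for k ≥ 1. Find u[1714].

15

Listing terms: u[1] = 6, u[2] = 27, u[3] = 18, u[4] = 28, u[5] = 36, u[6] = 8, u[7] = 20, u[8] = 21, u[9] = 39, u[10] = 19, u[11] = 3, u[12] = 16, u[13] = 35, u[14] = 33, u[15] = 40, u[16] = 37, u[17] = 26, u[18] = 0, u[19] = 5, u[20] = 9, u[21] = 38, u[22] = 1, u[23] = 23, u[24] = 32, u[25] = 22, u[26] = 14, u[27] = 42, u[28] = 30, u[29] = 29, u[30] = 11, u[31] = 31, u[32] = 4, u[33] = 34, u[34] = 15, u[35] = 17, u[36] = 10, u[37] = 13, u[38] = 24, u[39] = 7, u[40] = 2, u[41] = 41, u[42] = 12, u[43] = 6.
Since u[43] = u[1] = 6, the sequence is periodic with period 42.
(1714 - 1) mod 42 = 33, so u[1714] = u[34] = 15.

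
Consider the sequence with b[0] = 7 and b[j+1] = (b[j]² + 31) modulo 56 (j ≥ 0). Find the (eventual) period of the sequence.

Computing terms: b[0] = 7, b[1] = 24, b[2] = 47, b[3] = 0, b[4] = 31, b[5] = 40, b[6] = 7.
The sequence repeats with period 6.

6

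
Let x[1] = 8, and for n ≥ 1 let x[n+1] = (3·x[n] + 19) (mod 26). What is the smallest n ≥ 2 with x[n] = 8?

x[1] = 8; x[2] = 17; x[3] = 18; x[4] = 21; x[5] = 4; x[6] = 5; x[7] = 8.
The sequence repeats with period 6.
The value 8 next appears (with n ≥ 2) at x[7].

7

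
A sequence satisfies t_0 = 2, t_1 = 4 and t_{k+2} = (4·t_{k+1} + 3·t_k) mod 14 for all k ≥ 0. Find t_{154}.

4

We have t_0 = 2; t_1 = 4; t_2 = 8; t_3 = 2; t_4 = 4.
The sequence repeats with period 3.
So t_{154} = t_{0 + ((154-0) mod 3)} = t_1 = 4.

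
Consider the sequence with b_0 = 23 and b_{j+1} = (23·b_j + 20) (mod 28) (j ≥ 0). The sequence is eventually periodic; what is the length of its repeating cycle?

b_0 = 23, b_1 = 17, b_2 = 19, b_3 = 9, b_4 = 3, b_5 = 5, b_6 = 23.
Since b_6 = b_0 = 23, the sequence is periodic with period 6.

6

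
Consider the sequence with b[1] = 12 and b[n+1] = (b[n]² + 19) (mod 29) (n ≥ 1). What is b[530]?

18

b[1] = 12, b[2] = 18, b[3] = 24, b[4] = 15, b[5] = 12.
Since b[5] = b[1] = 12, the sequence is periodic with period 4.
So b[530] = b[1 + ((530-1) mod 4)] = b[2] = 18.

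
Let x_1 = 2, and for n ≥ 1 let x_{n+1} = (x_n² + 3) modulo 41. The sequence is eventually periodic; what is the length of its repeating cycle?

Computing terms: x_1 = 2; x_2 = 7; x_3 = 11; x_4 = 1; x_5 = 4; x_6 = 19; x_7 = 36; x_8 = 28; x_9 = 8; x_{10} = 26; x_{11} = 23; x_{12} = 40; x_{13} = 4.
Since x_{13} = x_5 = 4, the sequence is eventually periodic: after a pre-period of length 4 it cycles with period 8.

8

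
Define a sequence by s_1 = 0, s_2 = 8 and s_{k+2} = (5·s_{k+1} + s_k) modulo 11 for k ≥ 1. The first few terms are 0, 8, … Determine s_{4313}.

We have s_1 = 0,  s_2 = 8,  s_3 = 7,  s_4 = 10,  s_5 = 2,  s_6 = 9,  s_7 = 3,  s_8 = 2,  s_9 = 2,  s_{10} = 1,  s_{11} = 7,  s_{12} = 3,  s_{13} = 0,  s_{14} = 3,  s_{15} = 4,  s_{16} = 1,  s_{17} = 9,  s_{18} = 2,  s_{19} = 8,  s_{20} = 9,  s_{21} = 9,  s_{22} = 10,  s_{23} = 4,  s_{24} = 8,  s_{25} = 0,  s_{26} = 8.
Since (s_{25}, s_{26}) = (s_1, s_2) = (0, 8) (two consecutive terms determine the rest), the sequence is periodic with period 24.
(4313 - 1) mod 24 = 16, so s_{4313} = s_{17} = 9.

9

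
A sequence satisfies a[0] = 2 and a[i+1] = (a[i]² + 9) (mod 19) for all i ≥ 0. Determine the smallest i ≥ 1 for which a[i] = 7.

We have a[0] = 2; a[1] = 13; a[2] = 7; a[3] = 1; a[4] = 10; a[5] = 14; a[6] = 15; a[7] = 6; a[8] = 7.
Since a[8] = a[2] = 7, the sequence is eventually periodic: after a pre-period of length 2 it cycles with period 6.
The value 7 first appears (with i ≥ 1) at a[2].

2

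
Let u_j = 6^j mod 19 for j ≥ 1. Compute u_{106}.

9

u_1 = 6,  u_2 = 17,  u_3 = 7,  u_4 = 4,  u_5 = 5,  u_6 = 11,  u_7 = 9,  u_8 = 16,  u_9 = 1,  u_{10} = 6.
The sequence repeats with period 9.
So u_{106} = u_{1 + ((106-1) mod 9)} = u_7 = 9.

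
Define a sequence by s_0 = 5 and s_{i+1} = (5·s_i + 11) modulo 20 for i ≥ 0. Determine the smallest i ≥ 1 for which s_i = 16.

1

s_0 = 5,  s_1 = 16,  s_2 = 11,  s_3 = 6,  s_4 = 1,  s_5 = 16.
Since s_5 = s_1 = 16, the sequence is eventually periodic: after a pre-period of length 1 it cycles with period 4.
The value 16 first appears (with i ≥ 1) at s_1.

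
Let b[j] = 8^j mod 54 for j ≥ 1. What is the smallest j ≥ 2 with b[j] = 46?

Computing terms: b[1] = 8,  b[2] = 10,  b[3] = 26,  b[4] = 46,  b[5] = 44,  b[6] = 28,  b[7] = 8.
The sequence repeats with period 6.
The value 46 first appears (with j ≥ 2) at b[4].

4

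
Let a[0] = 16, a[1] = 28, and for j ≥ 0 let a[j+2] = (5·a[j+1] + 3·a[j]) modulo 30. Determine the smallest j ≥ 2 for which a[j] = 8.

We have a[0] = 16,  a[1] = 28,  a[2] = 8,  a[3] = 4,  a[4] = 14,  a[5] = 22,  a[6] = 2,  a[7] = 16,  a[8] = 26,  a[9] = 28,  a[10] = 8.
Since (a[9], a[10]) = (a[1], a[2]) = (28, 8) (two consecutive terms determine the rest), the sequence is eventually periodic: after a pre-period of length 1 it cycles with period 8.
The value 8 first appears (with j ≥ 2) at a[2].

2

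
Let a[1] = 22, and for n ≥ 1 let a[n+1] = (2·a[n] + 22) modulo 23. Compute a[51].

11

Listing terms: a[1] = 22; a[2] = 20; a[3] = 16; a[4] = 8; a[5] = 15; a[6] = 6; a[7] = 11; a[8] = 21; a[9] = 18; a[10] = 12; a[11] = 0; a[12] = 22.
The sequence repeats with period 11.
So a[51] = a[1 + ((51-1) mod 11)] = a[7] = 11.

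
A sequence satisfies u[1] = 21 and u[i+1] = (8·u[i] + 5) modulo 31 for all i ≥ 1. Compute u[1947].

18

u[1] = 21, u[2] = 18, u[3] = 25, u[4] = 19, u[5] = 2, u[6] = 21.
The sequence repeats with period 5.
So u[1947] = u[1 + ((1947-1) mod 5)] = u[2] = 18.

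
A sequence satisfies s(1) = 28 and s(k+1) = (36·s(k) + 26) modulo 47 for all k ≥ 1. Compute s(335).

s(1) = 28; s(2) = 0; s(3) = 26; s(4) = 22; s(5) = 19; s(6) = 5; s(7) = 18; s(8) = 16; s(9) = 38; s(10) = 31; s(11) = 14; s(12) = 13; s(13) = 24; s(14) = 44; s(15) = 12; s(16) = 35; s(17) = 17; s(18) = 27; s(19) = 11; s(20) = 46; s(21) = 37; s(22) = 42; s(23) = 34; s(24) = 28.
The sequence repeats with period 23.
So s(335) = s(1 + ((335-1) mod 23)) = s(13) = 24.

24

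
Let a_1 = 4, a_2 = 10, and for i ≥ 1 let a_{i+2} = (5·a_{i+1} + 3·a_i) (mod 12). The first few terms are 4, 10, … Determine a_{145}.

Listing terms: a_1 = 4; a_2 = 10; a_3 = 2; a_4 = 4; a_5 = 2; a_6 = 10; a_7 = 8; a_8 = 10; a_9 = 2.
Since (a_8, a_9) = (a_2, a_3) = (10, 2) (two consecutive terms determine the rest), the sequence is eventually periodic: after a pre-period of length 1 it cycles with period 6.
For i ≥ 2, a_i depends only on (i - 2) mod 6. (145 - 2) mod 6 = 5, so a_{145} = a_7 = 8.

8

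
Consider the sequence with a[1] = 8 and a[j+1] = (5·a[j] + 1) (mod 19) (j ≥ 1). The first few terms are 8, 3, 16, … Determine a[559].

8

We have a[1] = 8, a[2] = 3, a[3] = 16, a[4] = 5, a[5] = 7, a[6] = 17, a[7] = 10, a[8] = 13, a[9] = 9, a[10] = 8.
The sequence repeats with period 9.
So a[559] = a[1 + ((559-1) mod 9)] = a[1] = 8.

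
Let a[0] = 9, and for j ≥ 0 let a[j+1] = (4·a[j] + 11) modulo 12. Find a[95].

7

Computing terms: a[0] = 9,  a[1] = 11,  a[2] = 7,  a[3] = 3,  a[4] = 11.
Since a[4] = a[1] = 11, the sequence is eventually periodic: after a pre-period of length 1 it cycles with period 3.
For j ≥ 1, a[j] depends only on (j - 1) mod 3. (95 - 1) mod 3 = 1, so a[95] = a[2] = 7.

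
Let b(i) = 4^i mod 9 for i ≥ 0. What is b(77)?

7

We have b(0) = 1, b(1) = 4, b(2) = 7, b(3) = 1.
The sequence repeats with period 3.
(77 - 0) mod 3 = 2, so b(77) = b(2) = 7.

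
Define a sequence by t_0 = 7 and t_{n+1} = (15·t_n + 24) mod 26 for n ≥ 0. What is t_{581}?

19

We have t_0 = 7,  t_1 = 25,  t_2 = 9,  t_3 = 3,  t_4 = 17,  t_5 = 19,  t_6 = 23,  t_7 = 5,  t_8 = 21,  t_9 = 1,  t_{10} = 13,  t_{11} = 11,  t_{12} = 7.
Since t_{12} = t_0 = 7, the sequence is periodic with period 12.
(581 - 0) mod 12 = 5, so t_{581} = t_5 = 19.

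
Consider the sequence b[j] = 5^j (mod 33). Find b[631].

5

Listing terms: b[0] = 1, b[1] = 5, b[2] = 25, b[3] = 26, b[4] = 31, b[5] = 23, b[6] = 16, b[7] = 14, b[8] = 4, b[9] = 20, b[10] = 1.
Since b[10] = b[0] = 1, the sequence is periodic with period 10.
(631 - 0) mod 10 = 1, so b[631] = b[1] = 5.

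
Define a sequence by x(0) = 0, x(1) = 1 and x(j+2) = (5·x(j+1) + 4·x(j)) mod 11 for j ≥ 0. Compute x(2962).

5

x(0) = 0; x(1) = 1; x(2) = 5; x(3) = 7; x(4) = 0; x(5) = 6; x(6) = 8; x(7) = 9; x(8) = 0; x(9) = 3; x(10) = 4; x(11) = 10; x(12) = 0; x(13) = 7; x(14) = 2; x(15) = 5; x(16) = 0; x(17) = 9; x(18) = 1; x(19) = 8; x(20) = 0; x(21) = 10; x(22) = 6; x(23) = 4; x(24) = 0; x(25) = 5; x(26) = 3; x(27) = 2; x(28) = 0; x(29) = 8; x(30) = 7; x(31) = 1; x(32) = 0; x(33) = 4; x(34) = 9; x(35) = 6; x(36) = 0; x(37) = 2; x(38) = 10; x(39) = 3; x(40) = 0; x(41) = 1.
Since (x(40), x(41)) = (x(0), x(1)) = (0, 1) (two consecutive terms determine the rest), the sequence is periodic with period 40.
So x(2962) = x(0 + ((2962-0) mod 40)) = x(2) = 5.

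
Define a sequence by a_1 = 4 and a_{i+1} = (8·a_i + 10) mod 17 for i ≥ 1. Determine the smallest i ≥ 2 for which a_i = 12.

We have a_1 = 4, a_2 = 8, a_3 = 6, a_4 = 7, a_5 = 15, a_6 = 11, a_7 = 13, a_8 = 12, a_9 = 4.
The sequence repeats with period 8.
The value 12 first appears (with i ≥ 2) at a_8.

8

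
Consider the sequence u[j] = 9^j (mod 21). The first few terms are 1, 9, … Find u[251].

Listing terms: u[0] = 1, u[1] = 9, u[2] = 18, u[3] = 15, u[4] = 9.
Since u[4] = u[1] = 9, the sequence is eventually periodic: after a pre-period of length 1 it cycles with period 3.
For j ≥ 1, u[j] depends only on (j - 1) mod 3. (251 - 1) mod 3 = 1, so u[251] = u[2] = 18.

18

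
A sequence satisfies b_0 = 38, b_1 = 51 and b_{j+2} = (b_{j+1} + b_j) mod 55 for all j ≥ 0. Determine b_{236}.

37

b_0 = 38, b_1 = 51, b_2 = 34, b_3 = 30, b_4 = 9, b_5 = 39, b_6 = 48, b_7 = 32, b_8 = 25, b_9 = 2, b_{10} = 27, b_{11} = 29, b_{12} = 1, b_{13} = 30, b_{14} = 31, b_{15} = 6, b_{16} = 37, b_{17} = 43, b_{18} = 25, b_{19} = 13, b_{20} = 38, b_{21} = 51.
The sequence repeats with period 20.
(236 - 0) mod 20 = 16, so b_{236} = b_{16} = 37.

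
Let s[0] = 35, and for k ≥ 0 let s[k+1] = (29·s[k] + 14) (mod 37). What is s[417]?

s[0] = 35, s[1] = 30, s[2] = 33, s[3] = 9, s[4] = 16, s[5] = 34, s[6] = 1, s[7] = 6, s[8] = 3, s[9] = 27, s[10] = 20, s[11] = 2, s[12] = 35.
Since s[12] = s[0] = 35, the sequence is periodic with period 12.
So s[417] = s[0 + ((417-0) mod 12)] = s[9] = 27.

27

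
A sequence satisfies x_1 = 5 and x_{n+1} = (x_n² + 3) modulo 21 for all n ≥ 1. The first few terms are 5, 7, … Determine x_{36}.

We have x_1 = 5, x_2 = 7, x_3 = 10, x_4 = 19, x_5 = 7.
Since x_5 = x_2 = 7, the sequence is eventually periodic: after a pre-period of length 1 it cycles with period 3.
For n ≥ 2, x_n depends only on (n - 2) mod 3. (36 - 2) mod 3 = 1, so x_{36} = x_3 = 10.

10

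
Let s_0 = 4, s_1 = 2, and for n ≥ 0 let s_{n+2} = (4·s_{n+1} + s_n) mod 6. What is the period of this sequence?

Computing terms: s_0 = 4; s_1 = 2; s_2 = 0; s_3 = 2; s_4 = 2; s_5 = 4; s_6 = 0; s_7 = 4; s_8 = 4; s_9 = 2.
Since (s_8, s_9) = (s_0, s_1) = (4, 2) (two consecutive terms determine the rest), the sequence is periodic with period 8.

8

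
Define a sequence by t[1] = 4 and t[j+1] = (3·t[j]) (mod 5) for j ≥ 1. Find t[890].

We have t[1] = 4, t[2] = 2, t[3] = 1, t[4] = 3, t[5] = 4.
The sequence repeats with period 4.
(890 - 1) mod 4 = 1, so t[890] = t[2] = 2.

2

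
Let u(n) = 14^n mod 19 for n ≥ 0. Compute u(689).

10

u(0) = 1, u(1) = 14, u(2) = 6, u(3) = 8, u(4) = 17, u(5) = 10, u(6) = 7, u(7) = 3, u(8) = 4, u(9) = 18, u(10) = 5, u(11) = 13, u(12) = 11, u(13) = 2, u(14) = 9, u(15) = 12, u(16) = 16, u(17) = 15, u(18) = 1.
The sequence repeats with period 18.
(689 - 0) mod 18 = 5, so u(689) = u(5) = 10.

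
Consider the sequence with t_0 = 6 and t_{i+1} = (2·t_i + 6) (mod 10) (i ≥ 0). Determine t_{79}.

0

We have t_0 = 6, t_1 = 8, t_2 = 2, t_3 = 0, t_4 = 6.
Since t_4 = t_0 = 6, the sequence is periodic with period 4.
So t_{79} = t_{0 + ((79-0) mod 4)} = t_3 = 0.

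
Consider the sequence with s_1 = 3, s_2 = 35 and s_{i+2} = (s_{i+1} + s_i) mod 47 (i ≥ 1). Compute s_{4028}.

s_1 = 3; s_2 = 35; s_3 = 38; s_4 = 26; s_5 = 17; s_6 = 43; s_7 = 13; s_8 = 9; s_9 = 22; s_{10} = 31; s_{11} = 6; s_{12} = 37; s_{13} = 43; s_{14} = 33; s_{15} = 29; s_{16} = 15; s_{17} = 44; s_{18} = 12; s_{19} = 9; s_{20} = 21; s_{21} = 30; s_{22} = 4; s_{23} = 34; s_{24} = 38; s_{25} = 25; s_{26} = 16; s_{27} = 41; s_{28} = 10; s_{29} = 4; s_{30} = 14; s_{31} = 18; s_{32} = 32; s_{33} = 3; s_{34} = 35.
The sequence repeats with period 32.
(4028 - 1) mod 32 = 27, so s_{4028} = s_{28} = 10.

10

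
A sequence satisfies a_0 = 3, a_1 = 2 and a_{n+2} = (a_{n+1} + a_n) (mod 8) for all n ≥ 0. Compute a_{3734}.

5

We have a_0 = 3; a_1 = 2; a_2 = 5; a_3 = 7; a_4 = 4; a_5 = 3; a_6 = 7; a_7 = 2; a_8 = 1; a_9 = 3; a_{10} = 4; a_{11} = 7; a_{12} = 3; a_{13} = 2.
Since (a_{12}, a_{13}) = (a_0, a_1) = (3, 2) (two consecutive terms determine the rest), the sequence is periodic with period 12.
(3734 - 0) mod 12 = 2, so a_{3734} = a_2 = 5.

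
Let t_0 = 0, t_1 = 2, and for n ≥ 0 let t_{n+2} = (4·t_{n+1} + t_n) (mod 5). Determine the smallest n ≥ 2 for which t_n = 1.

Listing terms: t_0 = 0,  t_1 = 2,  t_2 = 3,  t_3 = 4,  t_4 = 4,  t_5 = 0,  t_6 = 4,  t_7 = 1,  t_8 = 3,  t_9 = 3,  t_{10} = 0,  t_{11} = 3,  t_{12} = 2,  t_{13} = 1,  t_{14} = 1,  t_{15} = 0,  t_{16} = 1,  t_{17} = 4,  t_{18} = 2,  t_{19} = 2,  t_{20} = 0,  t_{21} = 2.
Since (t_{20}, t_{21}) = (t_0, t_1) = (0, 2) (two consecutive terms determine the rest), the sequence is periodic with period 20.
The value 1 first appears (with n ≥ 2) at t_7.

7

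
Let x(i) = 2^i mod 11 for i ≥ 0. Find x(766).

9

Listing terms: x(0) = 1, x(1) = 2, x(2) = 4, x(3) = 8, x(4) = 5, x(5) = 10, x(6) = 9, x(7) = 7, x(8) = 3, x(9) = 6, x(10) = 1.
The sequence repeats with period 10.
So x(766) = x(0 + ((766-0) mod 10)) = x(6) = 9.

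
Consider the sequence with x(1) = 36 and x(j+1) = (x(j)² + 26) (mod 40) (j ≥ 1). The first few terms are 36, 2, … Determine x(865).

We have x(1) = 36, x(2) = 2, x(3) = 30, x(4) = 6, x(5) = 22, x(6) = 30.
Since x(6) = x(3) = 30, the sequence is eventually periodic: after a pre-period of length 2 it cycles with period 3.
For j ≥ 3, x(j) depends only on (j - 3) mod 3. (865 - 3) mod 3 = 1, so x(865) = x(4) = 6.

6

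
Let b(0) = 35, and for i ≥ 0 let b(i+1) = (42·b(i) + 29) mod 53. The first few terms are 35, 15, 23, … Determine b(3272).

Computing terms: b(0) = 35, b(1) = 15, b(2) = 23, b(3) = 41, b(4) = 2, b(5) = 7, b(6) = 5, b(7) = 27, b(8) = 50, b(9) = 9, b(10) = 36, b(11) = 4, b(12) = 38, b(13) = 35.
Since b(13) = b(0) = 35, the sequence is periodic with period 13.
(3272 - 0) mod 13 = 9, so b(3272) = b(9) = 9.

9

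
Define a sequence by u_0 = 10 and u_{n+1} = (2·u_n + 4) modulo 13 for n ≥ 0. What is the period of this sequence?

We have u_0 = 10, u_1 = 11, u_2 = 0, u_3 = 4, u_4 = 12, u_5 = 2, u_6 = 8, u_7 = 7, u_8 = 5, u_9 = 1, u_{10} = 6, u_{11} = 3, u_{12} = 10.
The sequence repeats with period 12.

12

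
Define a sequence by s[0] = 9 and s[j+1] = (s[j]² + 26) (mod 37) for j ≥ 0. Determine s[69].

26

We have s[0] = 9; s[1] = 33; s[2] = 5; s[3] = 14; s[4] = 0; s[5] = 26; s[6] = 36; s[7] = 27; s[8] = 15; s[9] = 29; s[10] = 16; s[11] = 23; s[12] = 0.
Since s[12] = s[4] = 0, the sequence is eventually periodic: after a pre-period of length 4 it cycles with period 8.
For j ≥ 4, s[j] depends only on (j - 4) mod 8. (69 - 4) mod 8 = 1, so s[69] = s[5] = 26.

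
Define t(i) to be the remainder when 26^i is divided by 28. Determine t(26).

Computing terms: t(0) = 1, t(1) = 26, t(2) = 4, t(3) = 20, t(4) = 16, t(5) = 24, t(6) = 8, t(7) = 12, t(8) = 4.
Since t(8) = t(2) = 4, the sequence is eventually periodic: after a pre-period of length 2 it cycles with period 6.
For i ≥ 2, t(i) depends only on (i - 2) mod 6. (26 - 2) mod 6 = 0, so t(26) = t(2) = 4.

4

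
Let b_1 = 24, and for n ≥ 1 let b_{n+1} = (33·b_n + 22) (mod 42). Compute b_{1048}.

b_1 = 24; b_2 = 16; b_3 = 4; b_4 = 28; b_5 = 22; b_6 = 34; b_7 = 10; b_8 = 16.
Since b_8 = b_2 = 16, the sequence is eventually periodic: after a pre-period of length 1 it cycles with period 6.
For n ≥ 2, b_n depends only on (n - 2) mod 6. (1048 - 2) mod 6 = 2, so b_{1048} = b_4 = 28.

28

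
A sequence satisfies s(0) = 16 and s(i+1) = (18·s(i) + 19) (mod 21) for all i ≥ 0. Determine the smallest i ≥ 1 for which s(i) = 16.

We have s(0) = 16, s(1) = 13, s(2) = 1, s(3) = 16.
Since s(3) = s(0) = 16, the sequence is periodic with period 3.
The value 16 next appears (with i ≥ 1) at s(3).

3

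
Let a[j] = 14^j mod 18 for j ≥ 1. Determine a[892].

Computing terms: a[1] = 14; a[2] = 16; a[3] = 8; a[4] = 4; a[5] = 2; a[6] = 10; a[7] = 14.
Since a[7] = a[1] = 14, the sequence is periodic with period 6.
So a[892] = a[1 + ((892-1) mod 6)] = a[4] = 4.

4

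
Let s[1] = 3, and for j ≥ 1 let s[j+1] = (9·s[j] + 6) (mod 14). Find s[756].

Computing terms: s[1] = 3; s[2] = 5; s[3] = 9; s[4] = 3.
The sequence repeats with period 3.
So s[756] = s[1 + ((756-1) mod 3)] = s[3] = 9.

9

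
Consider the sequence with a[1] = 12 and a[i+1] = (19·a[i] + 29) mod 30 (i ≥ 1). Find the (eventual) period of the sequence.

Listing terms: a[1] = 12; a[2] = 17; a[3] = 22; a[4] = 27; a[5] = 2; a[6] = 7; a[7] = 12.
Since a[7] = a[1] = 12, the sequence is periodic with period 6.

6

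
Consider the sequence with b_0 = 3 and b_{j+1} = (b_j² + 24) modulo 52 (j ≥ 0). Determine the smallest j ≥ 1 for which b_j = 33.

b_0 = 3,  b_1 = 33,  b_2 = 21,  b_3 = 49,  b_4 = 33.
Since b_4 = b_1 = 33, the sequence is eventually periodic: after a pre-period of length 1 it cycles with period 3.
The value 33 first appears (with j ≥ 1) at b_1.

1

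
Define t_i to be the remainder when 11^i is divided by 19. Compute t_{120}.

1

We have t_1 = 11, t_2 = 7, t_3 = 1, t_4 = 11.
The sequence repeats with period 3.
So t_{120} = t_{1 + ((120-1) mod 3)} = t_3 = 1.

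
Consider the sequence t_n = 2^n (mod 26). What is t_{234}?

t_0 = 1, t_1 = 2, t_2 = 4, t_3 = 8, t_4 = 16, t_5 = 6, t_6 = 12, t_7 = 24, t_8 = 22, t_9 = 18, t_{10} = 10, t_{11} = 20, t_{12} = 14, t_{13} = 2.
Since t_{13} = t_1 = 2, the sequence is eventually periodic: after a pre-period of length 1 it cycles with period 12.
For n ≥ 1, t_n depends only on (n - 1) mod 12. (234 - 1) mod 12 = 5, so t_{234} = t_6 = 12.

12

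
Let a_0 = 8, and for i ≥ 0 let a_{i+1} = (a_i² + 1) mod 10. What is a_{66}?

2

Computing terms: a_0 = 8, a_1 = 5, a_2 = 6, a_3 = 7, a_4 = 0, a_5 = 1, a_6 = 2, a_7 = 5.
Since a_7 = a_1 = 5, the sequence is eventually periodic: after a pre-period of length 1 it cycles with period 6.
For i ≥ 1, a_i depends only on (i - 1) mod 6. (66 - 1) mod 6 = 5, so a_{66} = a_6 = 2.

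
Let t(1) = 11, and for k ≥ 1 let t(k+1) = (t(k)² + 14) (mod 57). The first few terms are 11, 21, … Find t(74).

Listing terms: t(1) = 11; t(2) = 21; t(3) = 56; t(4) = 15; t(5) = 11.
Since t(5) = t(1) = 11, the sequence is periodic with period 4.
So t(74) = t(1 + ((74-1) mod 4)) = t(2) = 21.

21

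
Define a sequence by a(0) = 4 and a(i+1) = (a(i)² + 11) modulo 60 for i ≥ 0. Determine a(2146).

32

a(0) = 4; a(1) = 27; a(2) = 20; a(3) = 51; a(4) = 32; a(5) = 15; a(6) = 56; a(7) = 27.
Since a(7) = a(1) = 27, the sequence is eventually periodic: after a pre-period of length 1 it cycles with period 6.
For i ≥ 1, a(i) depends only on (i - 1) mod 6. (2146 - 1) mod 6 = 3, so a(2146) = a(4) = 32.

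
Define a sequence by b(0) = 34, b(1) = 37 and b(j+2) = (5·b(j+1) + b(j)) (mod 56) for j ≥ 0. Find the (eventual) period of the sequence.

12

b(0) = 34, b(1) = 37, b(2) = 51, b(3) = 12, b(4) = 55, b(5) = 7, b(6) = 34, b(7) = 9, b(8) = 23, b(9) = 12, b(10) = 27, b(11) = 35, b(12) = 34, b(13) = 37.
The sequence repeats with period 12.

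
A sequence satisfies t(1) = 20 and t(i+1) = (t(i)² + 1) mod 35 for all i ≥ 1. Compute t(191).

26

Computing terms: t(1) = 20, t(2) = 16, t(3) = 12, t(4) = 5, t(5) = 26, t(6) = 12.
Since t(6) = t(3) = 12, the sequence is eventually periodic: after a pre-period of length 2 it cycles with period 3.
For i ≥ 3, t(i) depends only on (i - 3) mod 3. (191 - 3) mod 3 = 2, so t(191) = t(5) = 26.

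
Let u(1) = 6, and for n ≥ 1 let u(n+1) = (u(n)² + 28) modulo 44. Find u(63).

u(1) = 6,  u(2) = 20,  u(3) = 32,  u(4) = 40,  u(5) = 0,  u(6) = 28,  u(7) = 20.
Since u(7) = u(2) = 20, the sequence is eventually periodic: after a pre-period of length 1 it cycles with period 5.
For n ≥ 2, u(n) depends only on (n - 2) mod 5. (63 - 2) mod 5 = 1, so u(63) = u(3) = 32.

32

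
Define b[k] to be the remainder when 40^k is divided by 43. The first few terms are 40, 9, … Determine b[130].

38

Computing terms: b[1] = 40; b[2] = 9; b[3] = 16; b[4] = 38; b[5] = 15; b[6] = 41; b[7] = 6; b[8] = 25; b[9] = 11; b[10] = 10; b[11] = 13; b[12] = 4; b[13] = 31; b[14] = 36; b[15] = 21; b[16] = 23; b[17] = 17; b[18] = 35; b[19] = 24; b[20] = 14; b[21] = 1; b[22] = 40.
The sequence repeats with period 21.
(130 - 1) mod 21 = 3, so b[130] = b[4] = 38.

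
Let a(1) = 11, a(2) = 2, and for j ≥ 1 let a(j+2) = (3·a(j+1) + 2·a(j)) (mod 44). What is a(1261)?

0

We have a(1) = 11,  a(2) = 2,  a(3) = 28,  a(4) = 0,  a(5) = 12,  a(6) = 36,  a(7) = 0,  a(8) = 28,  a(9) = 40,  a(10) = 0,  a(11) = 36,  a(12) = 20,  a(13) = 0,  a(14) = 40,  a(15) = 32,  a(16) = 0,  a(17) = 20,  a(18) = 16,  a(19) = 0,  a(20) = 32,  a(21) = 8,  a(22) = 0,  a(23) = 16,  a(24) = 4,  a(25) = 0,  a(26) = 8,  a(27) = 24,  a(28) = 0,  a(29) = 4,  a(30) = 12,  a(31) = 0,  a(32) = 24,  a(33) = 28,  a(34) = 0.
Since (a(33), a(34)) = (a(3), a(4)) = (28, 0) (two consecutive terms determine the rest), the sequence is eventually periodic: after a pre-period of length 2 it cycles with period 30.
For j ≥ 3, a(j) depends only on (j - 3) mod 30. (1261 - 3) mod 30 = 28, so a(1261) = a(31) = 0.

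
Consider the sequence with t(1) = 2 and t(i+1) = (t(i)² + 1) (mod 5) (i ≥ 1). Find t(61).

Computing terms: t(1) = 2, t(2) = 0, t(3) = 1, t(4) = 2.
The sequence repeats with period 3.
(61 - 1) mod 3 = 0, so t(61) = t(1) = 2.

2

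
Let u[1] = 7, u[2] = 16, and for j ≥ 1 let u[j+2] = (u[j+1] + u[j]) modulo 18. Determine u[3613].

11

Listing terms: u[1] = 7; u[2] = 16; u[3] = 5; u[4] = 3; u[5] = 8; u[6] = 11; u[7] = 1; u[8] = 12; u[9] = 13; u[10] = 7; u[11] = 2; u[12] = 9; u[13] = 11; u[14] = 2; u[15] = 13; u[16] = 15; u[17] = 10; u[18] = 7; u[19] = 17; u[20] = 6; u[21] = 5; u[22] = 11; u[23] = 16; u[24] = 9; u[25] = 7; u[26] = 16.
Since (u[25], u[26]) = (u[1], u[2]) = (7, 16) (two consecutive terms determine the rest), the sequence is periodic with period 24.
So u[3613] = u[1 + ((3613-1) mod 24)] = u[13] = 11.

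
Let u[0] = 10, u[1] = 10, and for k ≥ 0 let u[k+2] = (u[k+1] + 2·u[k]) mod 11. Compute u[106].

u[0] = 10,  u[1] = 10,  u[2] = 8,  u[3] = 6,  u[4] = 0,  u[5] = 1,  u[6] = 1,  u[7] = 3,  u[8] = 5,  u[9] = 0,  u[10] = 10,  u[11] = 10.
The sequence repeats with period 10.
(106 - 0) mod 10 = 6, so u[106] = u[6] = 1.

1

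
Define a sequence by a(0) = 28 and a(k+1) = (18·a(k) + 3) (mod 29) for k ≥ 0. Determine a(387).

5

Listing terms: a(0) = 28; a(1) = 14; a(2) = 23; a(3) = 11; a(4) = 27; a(5) = 25; a(6) = 18; a(7) = 8; a(8) = 2; a(9) = 10; a(10) = 9; a(11) = 20; a(12) = 15; a(13) = 12; a(14) = 16; a(15) = 1; a(16) = 21; a(17) = 4; a(18) = 17; a(19) = 19; a(20) = 26; a(21) = 7; a(22) = 13; a(23) = 5; a(24) = 6; a(25) = 24; a(26) = 0; a(27) = 3; a(28) = 28.
The sequence repeats with period 28.
(387 - 0) mod 28 = 23, so a(387) = a(23) = 5.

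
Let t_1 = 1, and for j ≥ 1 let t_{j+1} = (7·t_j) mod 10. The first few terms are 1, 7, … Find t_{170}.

We have t_1 = 1,  t_2 = 7,  t_3 = 9,  t_4 = 3,  t_5 = 1.
Since t_5 = t_1 = 1, the sequence is periodic with period 4.
So t_{170} = t_{1 + ((170-1) mod 4)} = t_2 = 7.

7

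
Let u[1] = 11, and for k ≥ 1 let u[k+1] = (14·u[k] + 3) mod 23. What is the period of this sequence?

22

u[1] = 11,  u[2] = 19,  u[3] = 16,  u[4] = 20,  u[5] = 7,  u[6] = 9,  u[7] = 14,  u[8] = 15,  u[9] = 6,  u[10] = 18,  u[11] = 2,  u[12] = 8,  u[13] = 0,  u[14] = 3,  u[15] = 22,  u[16] = 12,  u[17] = 10,  u[18] = 5,  u[19] = 4,  u[20] = 13,  u[21] = 1,  u[22] = 17,  u[23] = 11.
Since u[23] = u[1] = 11, the sequence is periodic with period 22.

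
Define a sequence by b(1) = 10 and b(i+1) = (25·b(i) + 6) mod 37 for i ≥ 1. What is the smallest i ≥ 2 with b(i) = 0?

8

We have b(1) = 10; b(2) = 34; b(3) = 5; b(4) = 20; b(5) = 25; b(6) = 2; b(7) = 19; b(8) = 0; b(9) = 6; b(10) = 8; b(11) = 21; b(12) = 13; b(13) = 35; b(14) = 30; b(15) = 16; b(16) = 36; b(17) = 18; b(18) = 12; b(19) = 10.
Since b(19) = b(1) = 10, the sequence is periodic with period 18.
The value 0 first appears (with i ≥ 2) at b(8).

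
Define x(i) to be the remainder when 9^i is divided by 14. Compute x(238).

9

x(0) = 1; x(1) = 9; x(2) = 11; x(3) = 1.
Since x(3) = x(0) = 1, the sequence is periodic with period 3.
So x(238) = x(0 + ((238-0) mod 3)) = x(1) = 9.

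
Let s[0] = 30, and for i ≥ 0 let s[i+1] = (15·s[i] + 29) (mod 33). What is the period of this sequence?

5

Computing terms: s[0] = 30; s[1] = 17; s[2] = 20; s[3] = 32; s[4] = 14; s[5] = 8; s[6] = 17.
Since s[6] = s[1] = 17, the sequence is eventually periodic: after a pre-period of length 1 it cycles with period 5.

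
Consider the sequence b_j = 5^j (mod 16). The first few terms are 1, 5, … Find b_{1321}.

5

Computing terms: b_0 = 1,  b_1 = 5,  b_2 = 9,  b_3 = 13,  b_4 = 1.
The sequence repeats with period 4.
So b_{1321} = b_{0 + ((1321-0) mod 4)} = b_1 = 5.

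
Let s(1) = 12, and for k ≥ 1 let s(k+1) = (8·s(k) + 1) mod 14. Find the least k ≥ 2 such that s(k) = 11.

s(1) = 12, s(2) = 13, s(3) = 7, s(4) = 1, s(5) = 9, s(6) = 3, s(7) = 11, s(8) = 5, s(9) = 13.
Since s(9) = s(2) = 13, the sequence is eventually periodic: after a pre-period of length 1 it cycles with period 7.
The value 11 first appears (with k ≥ 2) at s(7).

7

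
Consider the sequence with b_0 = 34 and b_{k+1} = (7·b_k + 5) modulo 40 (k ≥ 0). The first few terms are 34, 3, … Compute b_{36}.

34

Listing terms: b_0 = 34,  b_1 = 3,  b_2 = 26,  b_3 = 27,  b_4 = 34.
The sequence repeats with period 4.
So b_{36} = b_{0 + ((36-0) mod 4)} = b_0 = 34.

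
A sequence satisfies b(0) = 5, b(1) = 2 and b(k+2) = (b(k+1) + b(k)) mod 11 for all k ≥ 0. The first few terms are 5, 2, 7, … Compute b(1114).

5

We have b(0) = 5; b(1) = 2; b(2) = 7; b(3) = 9; b(4) = 5; b(5) = 3; b(6) = 8; b(7) = 0; b(8) = 8; b(9) = 8; b(10) = 5; b(11) = 2.
The sequence repeats with period 10.
(1114 - 0) mod 10 = 4, so b(1114) = b(4) = 5.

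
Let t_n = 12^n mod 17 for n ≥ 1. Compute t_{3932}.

4

Listing terms: t_1 = 12; t_2 = 8; t_3 = 11; t_4 = 13; t_5 = 3; t_6 = 2; t_7 = 7; t_8 = 16; t_9 = 5; t_{10} = 9; t_{11} = 6; t_{12} = 4; t_{13} = 14; t_{14} = 15; t_{15} = 10; t_{16} = 1; t_{17} = 12.
Since t_{17} = t_1 = 12, the sequence is periodic with period 16.
So t_{3932} = t_{1 + ((3932-1) mod 16)} = t_{12} = 4.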